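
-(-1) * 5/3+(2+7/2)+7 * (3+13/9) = 689/18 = 38.28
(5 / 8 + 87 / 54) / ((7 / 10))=115 / 36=3.19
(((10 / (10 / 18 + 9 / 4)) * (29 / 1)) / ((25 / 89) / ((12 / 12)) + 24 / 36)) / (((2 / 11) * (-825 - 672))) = -464580 / 1159177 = -0.40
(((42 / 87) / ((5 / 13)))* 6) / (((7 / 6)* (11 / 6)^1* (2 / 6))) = 16848 / 1595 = 10.56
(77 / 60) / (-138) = -77 / 8280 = -0.01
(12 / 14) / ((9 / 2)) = 4 / 21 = 0.19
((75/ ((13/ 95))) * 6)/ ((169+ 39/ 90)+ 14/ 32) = 10260000/ 529997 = 19.36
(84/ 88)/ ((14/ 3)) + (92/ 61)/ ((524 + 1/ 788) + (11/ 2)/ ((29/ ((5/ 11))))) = 6667574299/ 32144783748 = 0.21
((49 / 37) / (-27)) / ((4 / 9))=-49 / 444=-0.11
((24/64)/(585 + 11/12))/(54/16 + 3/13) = 0.00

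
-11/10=-1.10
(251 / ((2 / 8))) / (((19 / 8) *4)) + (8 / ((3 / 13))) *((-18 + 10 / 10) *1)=-27568 / 57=-483.65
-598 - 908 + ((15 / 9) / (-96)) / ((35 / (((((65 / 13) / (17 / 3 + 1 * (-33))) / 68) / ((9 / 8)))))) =-6348476731 / 4215456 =-1506.00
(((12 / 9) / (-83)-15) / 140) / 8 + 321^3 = 9224279775941 / 278880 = 33076160.99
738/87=246/29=8.48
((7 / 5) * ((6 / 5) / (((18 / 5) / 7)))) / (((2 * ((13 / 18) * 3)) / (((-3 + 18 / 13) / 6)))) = -0.20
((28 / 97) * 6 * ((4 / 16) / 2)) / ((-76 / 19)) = -21 / 388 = -0.05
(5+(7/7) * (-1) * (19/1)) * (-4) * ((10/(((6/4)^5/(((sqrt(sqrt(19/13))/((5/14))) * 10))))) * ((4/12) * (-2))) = -1003520 * 13^(3/4) * 19^(1/4)/9477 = -1513.56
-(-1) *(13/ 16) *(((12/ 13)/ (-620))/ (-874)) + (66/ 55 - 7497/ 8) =-2028636153/ 2167520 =-935.92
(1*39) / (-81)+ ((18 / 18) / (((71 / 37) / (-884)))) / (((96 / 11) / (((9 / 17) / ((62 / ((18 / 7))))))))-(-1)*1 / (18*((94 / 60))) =-251048429 / 156411864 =-1.61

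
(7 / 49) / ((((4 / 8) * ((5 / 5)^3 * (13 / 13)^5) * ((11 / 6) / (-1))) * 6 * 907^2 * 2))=-1 / 63343973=-0.00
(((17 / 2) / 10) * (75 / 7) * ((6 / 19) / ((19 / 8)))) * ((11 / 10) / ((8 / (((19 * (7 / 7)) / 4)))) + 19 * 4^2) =112149 / 304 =368.91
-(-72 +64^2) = -4024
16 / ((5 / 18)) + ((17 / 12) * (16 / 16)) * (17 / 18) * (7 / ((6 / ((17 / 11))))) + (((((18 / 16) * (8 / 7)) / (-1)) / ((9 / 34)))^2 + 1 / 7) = 292505107 / 3492720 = 83.75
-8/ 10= -4/ 5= -0.80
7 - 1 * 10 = -3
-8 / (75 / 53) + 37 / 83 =-5.21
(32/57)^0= 1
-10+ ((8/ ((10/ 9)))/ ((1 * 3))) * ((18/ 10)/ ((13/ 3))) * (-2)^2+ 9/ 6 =-2933/ 650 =-4.51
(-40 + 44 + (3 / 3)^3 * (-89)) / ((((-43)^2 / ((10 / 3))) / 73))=-62050 / 5547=-11.19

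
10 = 10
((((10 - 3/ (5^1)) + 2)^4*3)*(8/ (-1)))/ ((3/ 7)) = -591136056/ 625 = -945817.69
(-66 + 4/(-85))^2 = 31516996/7225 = 4362.21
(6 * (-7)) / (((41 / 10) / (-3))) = 1260 / 41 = 30.73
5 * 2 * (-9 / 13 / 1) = -90 / 13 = -6.92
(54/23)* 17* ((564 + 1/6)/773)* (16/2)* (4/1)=932.16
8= 8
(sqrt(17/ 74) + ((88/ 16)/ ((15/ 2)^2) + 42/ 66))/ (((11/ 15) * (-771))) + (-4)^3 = -89561177/ 1399365 - 5 * sqrt(1258)/ 209198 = -64.00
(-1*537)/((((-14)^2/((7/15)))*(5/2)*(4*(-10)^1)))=179/14000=0.01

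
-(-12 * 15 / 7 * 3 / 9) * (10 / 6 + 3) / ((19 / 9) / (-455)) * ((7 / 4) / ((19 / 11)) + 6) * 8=-483686.43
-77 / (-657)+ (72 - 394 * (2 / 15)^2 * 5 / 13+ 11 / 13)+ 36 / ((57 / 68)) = 10207052 / 90155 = 113.22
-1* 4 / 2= -2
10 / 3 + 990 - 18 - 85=2671 / 3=890.33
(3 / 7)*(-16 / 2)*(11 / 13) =-264 / 91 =-2.90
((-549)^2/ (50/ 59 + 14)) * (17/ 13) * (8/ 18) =11196489/ 949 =11798.20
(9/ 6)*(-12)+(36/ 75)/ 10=-2244/ 125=-17.95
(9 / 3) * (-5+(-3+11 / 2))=-15 / 2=-7.50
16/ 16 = 1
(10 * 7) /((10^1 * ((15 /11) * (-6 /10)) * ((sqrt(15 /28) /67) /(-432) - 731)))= 48901194574848 /4178194274128891 - 165088 * sqrt(105) /4178194274128891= 0.01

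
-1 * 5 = -5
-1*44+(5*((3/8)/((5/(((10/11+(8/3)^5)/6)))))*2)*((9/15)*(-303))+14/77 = -18585619/5940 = -3128.89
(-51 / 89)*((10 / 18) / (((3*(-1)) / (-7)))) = -595 / 801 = -0.74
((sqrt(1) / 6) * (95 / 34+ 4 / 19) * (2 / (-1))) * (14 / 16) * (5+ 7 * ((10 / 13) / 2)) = -113225 / 16796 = -6.74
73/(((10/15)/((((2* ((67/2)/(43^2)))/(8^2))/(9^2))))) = 4891/6390144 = 0.00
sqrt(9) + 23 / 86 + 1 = 367 / 86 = 4.27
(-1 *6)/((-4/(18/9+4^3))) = 99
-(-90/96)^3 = 3375/4096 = 0.82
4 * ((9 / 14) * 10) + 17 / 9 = 1739 / 63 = 27.60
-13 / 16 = -0.81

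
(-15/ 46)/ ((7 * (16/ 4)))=-15/ 1288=-0.01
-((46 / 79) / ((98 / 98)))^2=-2116 / 6241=-0.34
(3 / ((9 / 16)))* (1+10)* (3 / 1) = 176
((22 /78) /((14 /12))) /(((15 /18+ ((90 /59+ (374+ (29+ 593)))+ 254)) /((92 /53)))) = 716496 /2138204705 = 0.00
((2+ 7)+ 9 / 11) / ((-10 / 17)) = -918 / 55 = -16.69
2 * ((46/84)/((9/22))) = 506/189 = 2.68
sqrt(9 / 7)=3*sqrt(7) / 7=1.13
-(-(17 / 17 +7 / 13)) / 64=5 / 208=0.02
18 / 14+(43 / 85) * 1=1066 / 595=1.79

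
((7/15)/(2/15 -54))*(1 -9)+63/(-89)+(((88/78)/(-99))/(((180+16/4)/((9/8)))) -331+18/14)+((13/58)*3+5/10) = -8620926539039/26189055984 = -329.18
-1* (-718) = 718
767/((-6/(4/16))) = -767/24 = -31.96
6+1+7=14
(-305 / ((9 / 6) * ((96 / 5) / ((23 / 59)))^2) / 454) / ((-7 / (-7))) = -4033625 / 21847090176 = -0.00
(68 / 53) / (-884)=-1 / 689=-0.00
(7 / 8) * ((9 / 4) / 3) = 21 / 32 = 0.66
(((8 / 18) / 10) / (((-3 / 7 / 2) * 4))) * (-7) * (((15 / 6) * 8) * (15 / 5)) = 196 / 9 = 21.78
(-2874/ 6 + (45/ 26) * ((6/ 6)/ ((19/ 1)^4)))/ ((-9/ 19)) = 1623017689/ 1605006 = 1011.22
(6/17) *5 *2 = 60/17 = 3.53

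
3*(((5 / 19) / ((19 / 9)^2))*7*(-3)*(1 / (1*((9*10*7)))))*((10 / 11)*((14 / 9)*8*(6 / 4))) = -7560 / 75449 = -0.10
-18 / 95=-0.19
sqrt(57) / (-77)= -sqrt(57) / 77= -0.10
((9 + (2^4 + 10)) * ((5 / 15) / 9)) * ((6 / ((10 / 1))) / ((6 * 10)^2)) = 7 / 32400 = 0.00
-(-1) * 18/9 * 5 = 10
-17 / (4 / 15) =-255 / 4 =-63.75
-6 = -6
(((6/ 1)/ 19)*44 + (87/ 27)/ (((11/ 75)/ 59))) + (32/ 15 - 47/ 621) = 851522596/ 648945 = 1312.16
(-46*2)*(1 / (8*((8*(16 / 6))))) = -69 / 128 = -0.54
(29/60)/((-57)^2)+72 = 14035709/194940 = 72.00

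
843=843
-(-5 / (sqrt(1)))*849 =4245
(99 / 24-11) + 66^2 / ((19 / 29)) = 1009547 / 152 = 6641.76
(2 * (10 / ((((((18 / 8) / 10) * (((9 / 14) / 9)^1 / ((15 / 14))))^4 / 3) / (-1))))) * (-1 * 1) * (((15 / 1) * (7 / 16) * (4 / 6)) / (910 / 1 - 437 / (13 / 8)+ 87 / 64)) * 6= 232960000000000 / 4810563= 48426764.19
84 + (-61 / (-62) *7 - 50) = 2535 / 62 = 40.89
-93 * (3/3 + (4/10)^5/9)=-872867/9375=-93.11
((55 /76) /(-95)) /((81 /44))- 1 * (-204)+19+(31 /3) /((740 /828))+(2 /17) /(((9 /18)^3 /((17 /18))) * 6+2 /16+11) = 2056911156709 /8768937285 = 234.57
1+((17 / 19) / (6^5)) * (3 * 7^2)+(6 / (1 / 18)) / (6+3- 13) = -1279615 / 49248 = -25.98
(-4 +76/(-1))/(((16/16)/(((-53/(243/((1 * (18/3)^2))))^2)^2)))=-161597050880/531441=-304073.36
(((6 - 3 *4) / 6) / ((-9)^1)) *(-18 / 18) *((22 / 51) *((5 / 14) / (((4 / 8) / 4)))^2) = -8800 / 22491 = -0.39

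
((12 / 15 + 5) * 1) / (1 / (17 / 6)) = 493 / 30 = 16.43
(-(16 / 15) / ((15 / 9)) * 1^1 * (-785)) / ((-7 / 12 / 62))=-1868928 / 35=-53397.94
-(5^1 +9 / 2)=-19 / 2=-9.50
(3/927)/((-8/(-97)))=97/2472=0.04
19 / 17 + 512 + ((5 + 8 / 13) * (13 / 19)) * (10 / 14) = 1166364 / 2261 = 515.86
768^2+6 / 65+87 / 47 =1801918257 / 3055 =589825.94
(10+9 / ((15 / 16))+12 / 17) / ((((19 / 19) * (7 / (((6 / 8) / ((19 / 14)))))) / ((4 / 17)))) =10356 / 27455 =0.38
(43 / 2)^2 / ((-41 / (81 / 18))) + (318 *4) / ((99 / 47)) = 5987231 / 10824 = 553.14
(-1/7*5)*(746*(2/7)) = -7460/49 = -152.24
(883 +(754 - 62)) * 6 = 9450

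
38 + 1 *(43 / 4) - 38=10.75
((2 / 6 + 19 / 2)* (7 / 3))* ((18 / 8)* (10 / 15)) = 413 / 12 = 34.42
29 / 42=0.69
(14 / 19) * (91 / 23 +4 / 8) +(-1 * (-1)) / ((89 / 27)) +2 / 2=178407 / 38893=4.59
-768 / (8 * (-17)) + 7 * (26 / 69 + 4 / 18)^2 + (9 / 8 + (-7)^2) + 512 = 3323309185 / 5827464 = 570.28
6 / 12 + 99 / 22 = 5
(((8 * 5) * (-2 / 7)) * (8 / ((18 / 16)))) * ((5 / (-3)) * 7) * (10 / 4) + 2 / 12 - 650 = 92909 / 54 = 1720.54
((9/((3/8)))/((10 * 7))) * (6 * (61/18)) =244/35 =6.97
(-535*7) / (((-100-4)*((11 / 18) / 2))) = 33705 / 286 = 117.85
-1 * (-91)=91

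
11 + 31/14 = 185/14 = 13.21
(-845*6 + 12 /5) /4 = -1266.90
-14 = -14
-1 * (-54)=54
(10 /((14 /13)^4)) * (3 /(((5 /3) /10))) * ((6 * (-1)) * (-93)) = 358583355 /4802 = 74673.75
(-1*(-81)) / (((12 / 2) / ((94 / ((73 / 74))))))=93906 / 73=1286.38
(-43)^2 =1849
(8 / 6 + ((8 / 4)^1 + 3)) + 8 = 43 / 3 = 14.33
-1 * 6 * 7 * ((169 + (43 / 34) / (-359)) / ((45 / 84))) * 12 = -4851637392 / 30515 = -158991.89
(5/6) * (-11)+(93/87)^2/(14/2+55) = -23081/2523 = -9.15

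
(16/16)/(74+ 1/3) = 3/223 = 0.01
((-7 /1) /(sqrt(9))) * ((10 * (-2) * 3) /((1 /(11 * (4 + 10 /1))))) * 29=625240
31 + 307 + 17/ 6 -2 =2033/ 6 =338.83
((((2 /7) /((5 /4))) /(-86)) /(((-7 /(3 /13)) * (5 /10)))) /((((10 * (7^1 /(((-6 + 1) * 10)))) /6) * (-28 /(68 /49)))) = 0.00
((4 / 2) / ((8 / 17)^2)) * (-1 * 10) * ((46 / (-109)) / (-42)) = -33235 / 36624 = -0.91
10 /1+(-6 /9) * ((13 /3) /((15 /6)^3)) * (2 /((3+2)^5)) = 35155834 /3515625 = 10.00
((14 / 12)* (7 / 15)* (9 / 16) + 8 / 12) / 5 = 467 / 2400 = 0.19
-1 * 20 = -20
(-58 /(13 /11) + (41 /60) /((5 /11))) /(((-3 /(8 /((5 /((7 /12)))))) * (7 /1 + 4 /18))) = 1298759 /633750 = 2.05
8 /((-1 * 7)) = -8 /7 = -1.14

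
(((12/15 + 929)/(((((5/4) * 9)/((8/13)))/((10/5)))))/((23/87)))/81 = 8628544/1816425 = 4.75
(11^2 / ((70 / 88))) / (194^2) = 1331 / 329315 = 0.00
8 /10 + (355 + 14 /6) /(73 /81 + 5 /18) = 290204 /955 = 303.88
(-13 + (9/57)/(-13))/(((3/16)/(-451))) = 23192224/741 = 31298.55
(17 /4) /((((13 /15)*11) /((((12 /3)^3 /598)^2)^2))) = 66846720 /1142933048543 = 0.00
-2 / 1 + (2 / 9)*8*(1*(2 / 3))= -22 / 27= -0.81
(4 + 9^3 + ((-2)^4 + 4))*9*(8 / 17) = 54216 / 17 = 3189.18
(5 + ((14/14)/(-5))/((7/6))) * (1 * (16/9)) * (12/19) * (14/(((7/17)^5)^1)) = 30714346624/4789995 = 6412.19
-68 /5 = -13.60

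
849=849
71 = 71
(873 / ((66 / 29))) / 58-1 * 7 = -17 / 44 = -0.39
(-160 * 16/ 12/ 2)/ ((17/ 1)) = -320/ 51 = -6.27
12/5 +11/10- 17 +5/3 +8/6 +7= -7/2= -3.50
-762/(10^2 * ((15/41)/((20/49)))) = -8.50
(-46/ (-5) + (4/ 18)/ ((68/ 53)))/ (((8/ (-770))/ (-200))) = 27606425/ 153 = 180434.15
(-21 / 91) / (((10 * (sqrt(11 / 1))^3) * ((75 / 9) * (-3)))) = 3 * sqrt(11) / 393250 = 0.00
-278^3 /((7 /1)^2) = -21484952 /49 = -438468.41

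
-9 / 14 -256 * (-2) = 7159 / 14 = 511.36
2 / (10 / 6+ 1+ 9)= 6 / 35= 0.17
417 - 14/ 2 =410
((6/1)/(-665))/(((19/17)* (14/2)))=-102/88445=-0.00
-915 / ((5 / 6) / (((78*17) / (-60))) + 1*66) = -606645 / 43733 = -13.87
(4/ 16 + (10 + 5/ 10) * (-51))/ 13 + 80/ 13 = -1821/ 52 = -35.02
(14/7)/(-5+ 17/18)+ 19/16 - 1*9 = -8.31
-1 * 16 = -16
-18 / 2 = -9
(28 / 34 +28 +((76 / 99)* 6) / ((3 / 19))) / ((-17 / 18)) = -195212 / 3179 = -61.41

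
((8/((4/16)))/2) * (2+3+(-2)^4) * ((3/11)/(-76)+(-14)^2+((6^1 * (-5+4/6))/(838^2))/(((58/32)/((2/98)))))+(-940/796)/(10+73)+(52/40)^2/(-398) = 1620387218841757935431/24605462595359800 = 65854.78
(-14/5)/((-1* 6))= 7/15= 0.47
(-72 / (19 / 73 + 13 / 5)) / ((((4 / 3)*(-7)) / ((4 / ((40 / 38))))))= 4161 / 406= 10.25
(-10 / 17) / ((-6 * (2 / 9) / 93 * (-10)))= -279 / 68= -4.10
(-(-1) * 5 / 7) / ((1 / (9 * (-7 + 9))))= 90 / 7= 12.86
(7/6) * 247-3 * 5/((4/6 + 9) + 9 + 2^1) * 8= 52519/186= 282.36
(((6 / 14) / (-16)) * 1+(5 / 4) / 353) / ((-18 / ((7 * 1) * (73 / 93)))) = 67087 / 9454752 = 0.01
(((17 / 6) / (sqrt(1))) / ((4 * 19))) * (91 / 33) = 1547 / 15048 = 0.10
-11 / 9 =-1.22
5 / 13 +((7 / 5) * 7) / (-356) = 8263 / 23140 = 0.36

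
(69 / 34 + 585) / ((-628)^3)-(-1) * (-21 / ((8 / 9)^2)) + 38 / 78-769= -261119475256415 / 328414599552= -795.09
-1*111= -111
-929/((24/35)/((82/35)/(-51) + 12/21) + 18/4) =-871402/5445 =-160.04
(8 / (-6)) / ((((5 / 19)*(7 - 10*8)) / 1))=76 / 1095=0.07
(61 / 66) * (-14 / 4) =-427 / 132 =-3.23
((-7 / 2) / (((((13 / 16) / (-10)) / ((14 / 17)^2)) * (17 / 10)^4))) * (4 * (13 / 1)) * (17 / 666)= 2195200000 / 472812381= 4.64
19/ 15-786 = -11771/ 15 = -784.73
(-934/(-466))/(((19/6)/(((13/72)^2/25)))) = 78923/95623200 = 0.00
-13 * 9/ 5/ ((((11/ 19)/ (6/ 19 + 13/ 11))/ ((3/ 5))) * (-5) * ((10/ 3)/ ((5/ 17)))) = 329589/ 514250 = 0.64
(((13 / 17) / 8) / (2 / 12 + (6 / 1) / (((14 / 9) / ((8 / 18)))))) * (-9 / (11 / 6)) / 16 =-7371 / 472736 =-0.02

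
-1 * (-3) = 3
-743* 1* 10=-7430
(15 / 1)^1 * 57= 855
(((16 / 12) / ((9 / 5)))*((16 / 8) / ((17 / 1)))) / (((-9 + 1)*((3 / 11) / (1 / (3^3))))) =-55 / 37179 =-0.00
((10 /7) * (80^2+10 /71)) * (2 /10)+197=1006729 /497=2025.61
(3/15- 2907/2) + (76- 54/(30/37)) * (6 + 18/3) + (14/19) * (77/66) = -152719/114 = -1339.64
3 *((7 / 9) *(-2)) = -4.67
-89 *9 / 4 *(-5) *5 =20025 / 4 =5006.25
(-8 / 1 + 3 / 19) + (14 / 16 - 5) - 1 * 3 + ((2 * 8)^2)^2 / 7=9945547 / 1064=9347.32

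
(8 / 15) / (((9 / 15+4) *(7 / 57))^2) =1.67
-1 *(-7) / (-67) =-7 / 67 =-0.10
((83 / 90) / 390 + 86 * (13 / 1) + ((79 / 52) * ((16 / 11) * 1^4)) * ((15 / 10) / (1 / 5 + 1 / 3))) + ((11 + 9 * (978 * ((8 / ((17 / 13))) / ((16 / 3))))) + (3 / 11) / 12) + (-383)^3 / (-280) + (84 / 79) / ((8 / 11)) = 211882.71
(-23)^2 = 529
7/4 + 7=35/4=8.75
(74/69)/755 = 74/52095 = 0.00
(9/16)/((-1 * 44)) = -9/704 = -0.01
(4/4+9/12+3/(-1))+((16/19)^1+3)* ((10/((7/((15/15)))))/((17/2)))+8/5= 45027/45220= 1.00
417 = 417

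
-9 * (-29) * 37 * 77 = 743589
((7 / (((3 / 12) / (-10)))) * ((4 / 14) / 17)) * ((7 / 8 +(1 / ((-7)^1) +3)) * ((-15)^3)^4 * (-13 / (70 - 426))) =-1762604000244140625 / 21182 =-83212350120108.61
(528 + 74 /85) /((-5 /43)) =-1933022 /425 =-4548.29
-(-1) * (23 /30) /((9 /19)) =437 /270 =1.62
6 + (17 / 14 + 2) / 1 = 129 / 14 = 9.21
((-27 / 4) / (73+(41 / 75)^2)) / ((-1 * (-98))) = -151875 / 161623952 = -0.00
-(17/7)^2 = -5.90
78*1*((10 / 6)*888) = 115440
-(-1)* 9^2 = 81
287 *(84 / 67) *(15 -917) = -21745416 / 67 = -324558.45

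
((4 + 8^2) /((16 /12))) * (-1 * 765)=-39015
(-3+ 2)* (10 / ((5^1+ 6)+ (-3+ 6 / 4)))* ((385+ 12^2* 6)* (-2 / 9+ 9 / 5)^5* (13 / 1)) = -117181087888748 / 701206875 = -167113.43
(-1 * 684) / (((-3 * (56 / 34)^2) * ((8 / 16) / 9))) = 148257 / 98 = 1512.83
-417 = -417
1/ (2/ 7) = 7/ 2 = 3.50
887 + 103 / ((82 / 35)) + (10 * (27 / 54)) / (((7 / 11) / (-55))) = 286323 / 574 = 498.82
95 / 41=2.32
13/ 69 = 0.19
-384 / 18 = -64 / 3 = -21.33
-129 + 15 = -114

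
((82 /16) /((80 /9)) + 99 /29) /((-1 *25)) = -74061 /464000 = -0.16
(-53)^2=2809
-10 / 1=-10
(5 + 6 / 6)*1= 6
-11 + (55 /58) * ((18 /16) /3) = -4939 /464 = -10.64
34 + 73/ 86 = 2997/ 86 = 34.85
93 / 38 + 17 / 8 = 695 / 152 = 4.57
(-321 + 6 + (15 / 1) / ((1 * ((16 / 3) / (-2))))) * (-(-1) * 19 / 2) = -48735 / 16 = -3045.94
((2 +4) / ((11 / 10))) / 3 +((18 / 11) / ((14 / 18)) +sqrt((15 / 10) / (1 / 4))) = sqrt(6) +302 / 77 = 6.37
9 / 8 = 1.12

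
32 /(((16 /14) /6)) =168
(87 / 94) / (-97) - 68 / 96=-0.72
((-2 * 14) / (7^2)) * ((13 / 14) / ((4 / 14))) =-13 / 7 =-1.86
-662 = -662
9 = 9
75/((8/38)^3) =514425/64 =8037.89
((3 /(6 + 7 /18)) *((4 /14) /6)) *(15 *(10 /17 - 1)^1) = -54 /391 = -0.14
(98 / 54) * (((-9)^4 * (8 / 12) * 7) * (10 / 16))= 138915 / 4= 34728.75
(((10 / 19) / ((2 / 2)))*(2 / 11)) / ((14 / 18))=180 / 1463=0.12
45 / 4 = 11.25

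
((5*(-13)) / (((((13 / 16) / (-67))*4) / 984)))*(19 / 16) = 1565790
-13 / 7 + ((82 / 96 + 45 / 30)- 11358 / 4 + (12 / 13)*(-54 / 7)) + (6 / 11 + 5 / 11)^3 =-12427501 / 4368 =-2845.12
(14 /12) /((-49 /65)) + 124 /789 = -15359 /11046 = -1.39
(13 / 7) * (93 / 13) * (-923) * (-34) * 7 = 2918526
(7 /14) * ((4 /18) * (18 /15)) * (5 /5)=2 /15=0.13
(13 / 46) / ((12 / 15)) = 65 / 184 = 0.35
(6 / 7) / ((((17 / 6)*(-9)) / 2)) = -8 / 119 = -0.07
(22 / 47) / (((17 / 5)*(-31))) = -110 / 24769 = -0.00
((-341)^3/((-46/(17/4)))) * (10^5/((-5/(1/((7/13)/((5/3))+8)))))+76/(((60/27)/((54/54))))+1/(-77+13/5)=-203740968462036959/23143980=-8803194976.06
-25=-25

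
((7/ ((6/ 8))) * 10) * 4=1120/ 3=373.33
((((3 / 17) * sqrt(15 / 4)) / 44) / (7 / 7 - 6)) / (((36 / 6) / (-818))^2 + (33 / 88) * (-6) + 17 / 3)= -1505529 * sqrt(15) / 12825636230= -0.00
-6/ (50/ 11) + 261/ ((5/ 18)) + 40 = 24457/ 25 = 978.28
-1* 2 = -2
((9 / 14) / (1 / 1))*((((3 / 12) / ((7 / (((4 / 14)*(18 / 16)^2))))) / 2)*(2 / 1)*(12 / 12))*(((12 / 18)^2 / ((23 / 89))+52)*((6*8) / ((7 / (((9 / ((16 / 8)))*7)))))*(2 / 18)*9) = 1519965 / 15778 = 96.33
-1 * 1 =-1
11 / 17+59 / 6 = 1069 / 102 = 10.48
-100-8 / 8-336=-437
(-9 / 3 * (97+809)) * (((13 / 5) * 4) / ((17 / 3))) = -424008 / 85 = -4988.33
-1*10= -10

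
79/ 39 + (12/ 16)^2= 1615/ 624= 2.59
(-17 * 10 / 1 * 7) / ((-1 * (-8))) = -595 / 4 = -148.75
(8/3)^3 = 512/27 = 18.96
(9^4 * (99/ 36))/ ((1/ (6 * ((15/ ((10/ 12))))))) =1948617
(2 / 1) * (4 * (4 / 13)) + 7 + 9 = 240 / 13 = 18.46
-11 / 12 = -0.92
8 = 8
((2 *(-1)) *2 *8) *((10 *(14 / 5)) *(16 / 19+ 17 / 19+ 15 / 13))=-639744 / 247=-2590.06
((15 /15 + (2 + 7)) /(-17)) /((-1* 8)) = 5 /68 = 0.07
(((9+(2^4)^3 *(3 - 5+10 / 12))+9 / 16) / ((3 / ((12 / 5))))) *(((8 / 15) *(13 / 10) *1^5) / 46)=-57.51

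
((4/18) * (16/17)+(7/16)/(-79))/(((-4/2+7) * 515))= 39377/497984400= 0.00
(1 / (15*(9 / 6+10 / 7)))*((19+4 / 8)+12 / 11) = 1057 / 2255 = 0.47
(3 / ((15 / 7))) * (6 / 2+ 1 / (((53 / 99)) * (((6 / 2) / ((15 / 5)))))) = 1806 / 265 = 6.82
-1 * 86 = -86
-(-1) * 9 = 9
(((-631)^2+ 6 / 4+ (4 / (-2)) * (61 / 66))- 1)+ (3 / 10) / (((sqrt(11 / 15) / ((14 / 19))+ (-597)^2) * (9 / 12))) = 9813995129047164027697 / 24648391899263154- 532 * sqrt(165) / 1867302416610845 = 398159.65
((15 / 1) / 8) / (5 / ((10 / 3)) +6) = 1 / 4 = 0.25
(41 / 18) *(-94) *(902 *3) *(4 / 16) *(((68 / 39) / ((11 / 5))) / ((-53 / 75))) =335779750 / 2067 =162447.87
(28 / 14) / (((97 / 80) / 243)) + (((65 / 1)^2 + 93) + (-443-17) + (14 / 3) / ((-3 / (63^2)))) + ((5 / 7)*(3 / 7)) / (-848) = -7719199599 / 4030544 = -1915.18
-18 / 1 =-18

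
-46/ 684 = -23/ 342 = -0.07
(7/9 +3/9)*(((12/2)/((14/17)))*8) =1360/21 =64.76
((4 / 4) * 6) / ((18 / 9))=3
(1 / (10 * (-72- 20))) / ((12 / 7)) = -7 / 11040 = -0.00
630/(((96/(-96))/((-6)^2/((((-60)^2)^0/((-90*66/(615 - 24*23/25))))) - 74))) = 16703820/61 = 273833.11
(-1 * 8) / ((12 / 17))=-34 / 3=-11.33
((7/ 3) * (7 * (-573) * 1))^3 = -819763055279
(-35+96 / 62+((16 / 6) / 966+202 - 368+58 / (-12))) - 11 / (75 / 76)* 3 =-533912143 / 2245950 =-237.72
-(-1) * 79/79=1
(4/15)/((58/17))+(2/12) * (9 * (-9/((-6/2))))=3983/870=4.58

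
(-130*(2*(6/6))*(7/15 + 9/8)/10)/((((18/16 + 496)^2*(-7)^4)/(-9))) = 0.00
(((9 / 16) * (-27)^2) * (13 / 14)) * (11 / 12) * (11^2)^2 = 4578840981 / 896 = 5110313.59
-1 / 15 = -0.07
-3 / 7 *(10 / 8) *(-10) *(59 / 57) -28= -22.45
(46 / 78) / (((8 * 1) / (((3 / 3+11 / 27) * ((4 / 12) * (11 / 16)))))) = 0.02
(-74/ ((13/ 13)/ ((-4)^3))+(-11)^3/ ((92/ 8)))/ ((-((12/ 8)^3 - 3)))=-12320.70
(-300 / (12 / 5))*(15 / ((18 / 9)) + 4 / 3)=-6625 / 6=-1104.17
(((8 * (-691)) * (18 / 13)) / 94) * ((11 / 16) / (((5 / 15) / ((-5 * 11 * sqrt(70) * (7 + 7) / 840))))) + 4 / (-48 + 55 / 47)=-188 / 2201 + 752499 * sqrt(70) / 4888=1287.94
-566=-566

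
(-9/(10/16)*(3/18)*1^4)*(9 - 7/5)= -456/25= -18.24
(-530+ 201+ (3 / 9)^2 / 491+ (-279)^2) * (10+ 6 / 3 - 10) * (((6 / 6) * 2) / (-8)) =-342525529 / 8838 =-38756.00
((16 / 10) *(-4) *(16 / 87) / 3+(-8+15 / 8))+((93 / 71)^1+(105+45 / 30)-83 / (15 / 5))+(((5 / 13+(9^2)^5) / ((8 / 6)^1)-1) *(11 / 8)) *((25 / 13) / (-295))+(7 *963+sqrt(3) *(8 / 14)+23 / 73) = -25286448250414939931 / 1079071989840+4 *sqrt(3) / 7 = -23433512.70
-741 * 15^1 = -11115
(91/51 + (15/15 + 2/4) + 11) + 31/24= 6355/408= 15.58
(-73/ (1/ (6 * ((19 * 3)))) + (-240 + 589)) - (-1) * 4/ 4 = -24616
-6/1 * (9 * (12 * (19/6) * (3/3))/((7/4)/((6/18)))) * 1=-2736/7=-390.86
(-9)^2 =81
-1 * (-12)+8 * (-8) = -52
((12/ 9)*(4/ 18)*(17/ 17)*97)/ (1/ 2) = 57.48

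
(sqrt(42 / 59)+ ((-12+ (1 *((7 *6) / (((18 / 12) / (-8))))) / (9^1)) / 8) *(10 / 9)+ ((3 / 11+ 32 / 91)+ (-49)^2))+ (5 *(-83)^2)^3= sqrt(2478) / 59+ 3313581551835796816 / 81081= 40867546673522.34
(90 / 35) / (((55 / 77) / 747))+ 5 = 13471 / 5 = 2694.20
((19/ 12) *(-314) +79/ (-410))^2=93560127376/ 378225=247366.32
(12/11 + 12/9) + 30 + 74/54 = 10037/297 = 33.79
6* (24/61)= 144/61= 2.36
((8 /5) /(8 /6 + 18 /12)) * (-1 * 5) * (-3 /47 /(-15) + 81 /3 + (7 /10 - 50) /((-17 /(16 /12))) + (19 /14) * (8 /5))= -153472 /1645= -93.30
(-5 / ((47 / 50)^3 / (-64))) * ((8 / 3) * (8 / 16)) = 513.69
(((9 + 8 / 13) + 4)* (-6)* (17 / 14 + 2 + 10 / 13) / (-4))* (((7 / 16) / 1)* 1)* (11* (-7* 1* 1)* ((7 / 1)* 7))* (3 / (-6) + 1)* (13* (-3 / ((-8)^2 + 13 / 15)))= 9337568625 / 231296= 40370.64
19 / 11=1.73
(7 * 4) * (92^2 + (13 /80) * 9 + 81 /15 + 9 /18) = 4743963 /20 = 237198.15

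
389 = 389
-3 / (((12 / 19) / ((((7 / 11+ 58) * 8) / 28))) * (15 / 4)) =-1634 / 77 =-21.22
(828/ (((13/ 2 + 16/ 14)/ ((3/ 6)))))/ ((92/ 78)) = 4914/ 107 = 45.93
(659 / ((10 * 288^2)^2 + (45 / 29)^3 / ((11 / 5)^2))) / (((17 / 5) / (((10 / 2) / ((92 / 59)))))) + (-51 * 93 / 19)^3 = -13552063535013325019527090711477 / 871177916520182518365636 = -15556022.80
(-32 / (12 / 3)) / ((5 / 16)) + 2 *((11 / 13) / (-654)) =-544183 / 21255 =-25.60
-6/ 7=-0.86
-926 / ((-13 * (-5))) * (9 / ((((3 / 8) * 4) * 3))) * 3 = -5556 / 65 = -85.48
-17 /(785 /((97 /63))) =-1649 /49455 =-0.03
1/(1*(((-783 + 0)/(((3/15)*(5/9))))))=-1/7047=-0.00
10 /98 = 5 /49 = 0.10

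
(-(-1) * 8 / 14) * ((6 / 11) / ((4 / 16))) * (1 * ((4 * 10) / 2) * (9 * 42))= 103680 / 11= 9425.45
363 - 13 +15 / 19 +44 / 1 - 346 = 927 / 19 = 48.79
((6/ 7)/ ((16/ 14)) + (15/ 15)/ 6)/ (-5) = -11/ 60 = -0.18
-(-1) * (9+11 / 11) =10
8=8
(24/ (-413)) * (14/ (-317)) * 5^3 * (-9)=-54000/ 18703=-2.89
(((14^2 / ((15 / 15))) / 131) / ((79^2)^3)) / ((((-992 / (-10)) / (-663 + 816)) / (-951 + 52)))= -1087065 / 127377826693004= -0.00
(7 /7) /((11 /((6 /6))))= 1 /11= 0.09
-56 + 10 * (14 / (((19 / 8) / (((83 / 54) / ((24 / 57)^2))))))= 49147 / 108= 455.06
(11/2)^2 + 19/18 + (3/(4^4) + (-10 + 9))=69851/2304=30.32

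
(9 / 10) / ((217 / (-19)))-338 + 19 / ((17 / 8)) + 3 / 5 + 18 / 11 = -326.90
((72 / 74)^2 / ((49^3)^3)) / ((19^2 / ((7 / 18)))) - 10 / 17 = -1149680936871035841406 / 1954457592680760932471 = -0.59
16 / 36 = 0.44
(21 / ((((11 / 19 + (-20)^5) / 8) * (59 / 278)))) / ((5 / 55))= -3253712 / 1195733117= -0.00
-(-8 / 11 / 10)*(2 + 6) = 32 / 55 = 0.58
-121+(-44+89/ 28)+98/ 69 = -309895/ 1932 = -160.40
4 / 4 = 1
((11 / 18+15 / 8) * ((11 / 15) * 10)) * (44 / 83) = 9.66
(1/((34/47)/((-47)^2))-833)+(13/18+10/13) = 4419775/1989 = 2222.11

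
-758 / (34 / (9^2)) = -1805.82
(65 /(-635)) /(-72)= 13 /9144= 0.00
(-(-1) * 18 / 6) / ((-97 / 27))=-81 / 97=-0.84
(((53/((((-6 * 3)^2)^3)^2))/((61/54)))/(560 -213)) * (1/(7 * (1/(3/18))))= 53/19045172106059452416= 0.00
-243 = -243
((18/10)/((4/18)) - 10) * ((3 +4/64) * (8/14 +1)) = -1463/160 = -9.14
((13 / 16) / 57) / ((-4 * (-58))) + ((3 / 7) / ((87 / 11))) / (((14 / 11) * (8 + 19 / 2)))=905111 / 362866560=0.00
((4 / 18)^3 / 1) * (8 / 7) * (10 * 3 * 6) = 1280 / 567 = 2.26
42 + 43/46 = 1975/46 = 42.93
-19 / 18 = -1.06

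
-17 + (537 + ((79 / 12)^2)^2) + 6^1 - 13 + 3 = 49649857 / 20736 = 2394.38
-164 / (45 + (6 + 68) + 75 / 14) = -2296 / 1741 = -1.32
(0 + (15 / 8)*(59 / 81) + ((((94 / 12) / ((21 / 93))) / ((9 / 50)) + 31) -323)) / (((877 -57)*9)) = -148039 / 11158560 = -0.01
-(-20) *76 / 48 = 95 / 3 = 31.67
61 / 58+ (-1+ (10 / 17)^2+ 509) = 8538525 / 16762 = 509.40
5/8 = 0.62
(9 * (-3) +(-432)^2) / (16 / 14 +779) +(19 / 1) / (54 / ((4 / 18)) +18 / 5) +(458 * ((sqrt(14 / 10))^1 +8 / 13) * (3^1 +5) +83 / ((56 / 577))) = 16417652671171 / 4901924664 +3664 * sqrt(35) / 5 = 7684.53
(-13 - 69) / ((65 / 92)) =-7544 / 65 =-116.06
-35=-35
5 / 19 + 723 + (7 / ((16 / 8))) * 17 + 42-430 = 15001 / 38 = 394.76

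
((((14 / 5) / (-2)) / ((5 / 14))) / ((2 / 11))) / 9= -539 / 225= -2.40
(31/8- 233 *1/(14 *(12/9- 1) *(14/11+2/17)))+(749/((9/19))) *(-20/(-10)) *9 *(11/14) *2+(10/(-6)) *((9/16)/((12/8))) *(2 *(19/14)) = 162679857/3640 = 44692.27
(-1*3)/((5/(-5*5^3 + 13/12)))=7487/20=374.35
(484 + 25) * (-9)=-4581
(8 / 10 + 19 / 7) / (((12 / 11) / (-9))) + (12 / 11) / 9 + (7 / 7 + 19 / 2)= -84877 / 4620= -18.37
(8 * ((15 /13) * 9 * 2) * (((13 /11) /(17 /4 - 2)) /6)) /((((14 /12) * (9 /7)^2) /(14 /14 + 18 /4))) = 41.48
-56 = -56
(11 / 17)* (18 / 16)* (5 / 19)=495 / 2584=0.19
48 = 48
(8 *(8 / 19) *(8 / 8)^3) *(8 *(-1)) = -512 / 19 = -26.95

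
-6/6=-1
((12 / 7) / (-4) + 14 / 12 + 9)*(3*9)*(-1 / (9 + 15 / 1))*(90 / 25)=-11043 / 280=-39.44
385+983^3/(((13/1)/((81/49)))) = 76939074292/637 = 120783476.13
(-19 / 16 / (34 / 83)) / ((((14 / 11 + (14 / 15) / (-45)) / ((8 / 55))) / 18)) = -23085 / 3808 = -6.06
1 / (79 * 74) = 1 / 5846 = 0.00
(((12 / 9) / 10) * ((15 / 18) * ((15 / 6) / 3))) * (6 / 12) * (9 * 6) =5 / 2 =2.50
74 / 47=1.57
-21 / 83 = -0.25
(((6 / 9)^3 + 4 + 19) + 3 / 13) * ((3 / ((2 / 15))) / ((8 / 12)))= 20645 / 26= 794.04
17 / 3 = 5.67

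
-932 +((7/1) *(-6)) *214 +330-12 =-9602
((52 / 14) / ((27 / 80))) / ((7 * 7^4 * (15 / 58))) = 24128 / 9529569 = 0.00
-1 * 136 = -136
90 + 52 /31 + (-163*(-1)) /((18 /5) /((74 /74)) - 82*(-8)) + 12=10625037 /102238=103.92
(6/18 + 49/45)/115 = 64/5175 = 0.01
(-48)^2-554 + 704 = 2454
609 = 609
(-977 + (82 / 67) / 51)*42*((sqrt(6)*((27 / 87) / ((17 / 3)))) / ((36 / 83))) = -12691.16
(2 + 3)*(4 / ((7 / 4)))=80 / 7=11.43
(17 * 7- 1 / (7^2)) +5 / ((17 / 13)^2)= 1726275 / 14161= 121.90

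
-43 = -43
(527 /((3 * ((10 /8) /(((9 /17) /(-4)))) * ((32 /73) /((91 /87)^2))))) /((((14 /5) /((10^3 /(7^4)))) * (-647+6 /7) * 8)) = 47805875 /35786554944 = 0.00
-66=-66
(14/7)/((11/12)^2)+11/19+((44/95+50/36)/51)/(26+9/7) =5966804519/2015510310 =2.96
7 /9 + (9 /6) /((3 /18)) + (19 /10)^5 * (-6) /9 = -3028297 /450000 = -6.73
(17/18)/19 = 17/342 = 0.05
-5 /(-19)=5 /19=0.26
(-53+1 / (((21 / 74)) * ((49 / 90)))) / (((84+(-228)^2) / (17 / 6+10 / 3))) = -590483 / 107155944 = -0.01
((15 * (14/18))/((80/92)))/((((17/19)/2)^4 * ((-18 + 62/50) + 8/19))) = -39865193900/1944619443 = -20.50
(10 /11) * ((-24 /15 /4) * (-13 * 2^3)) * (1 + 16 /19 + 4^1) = 46176 /209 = 220.94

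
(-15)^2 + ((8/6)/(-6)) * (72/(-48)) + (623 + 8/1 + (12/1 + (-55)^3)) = -165506.67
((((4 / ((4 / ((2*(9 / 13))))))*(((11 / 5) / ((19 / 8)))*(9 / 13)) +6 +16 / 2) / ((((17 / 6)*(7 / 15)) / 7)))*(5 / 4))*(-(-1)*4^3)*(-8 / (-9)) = 305953280 / 54587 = 5604.87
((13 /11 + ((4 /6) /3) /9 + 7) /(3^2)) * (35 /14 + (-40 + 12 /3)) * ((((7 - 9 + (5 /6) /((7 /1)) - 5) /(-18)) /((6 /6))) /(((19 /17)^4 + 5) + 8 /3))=-739068225211 /583994091681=-1.27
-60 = -60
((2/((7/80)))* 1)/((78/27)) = 720/91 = 7.91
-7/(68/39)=-273/68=-4.01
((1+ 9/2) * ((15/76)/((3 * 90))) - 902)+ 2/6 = -2466949/2736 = -901.66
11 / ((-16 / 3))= -33 / 16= -2.06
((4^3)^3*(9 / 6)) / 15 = 131072 / 5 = 26214.40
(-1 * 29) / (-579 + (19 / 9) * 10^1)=0.05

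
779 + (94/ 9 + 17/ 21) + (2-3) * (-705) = 94201/ 63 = 1495.25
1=1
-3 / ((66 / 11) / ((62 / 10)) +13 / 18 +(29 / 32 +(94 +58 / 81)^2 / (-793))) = 0.34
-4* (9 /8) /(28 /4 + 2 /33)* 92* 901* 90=-1107851580 /233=-4754727.81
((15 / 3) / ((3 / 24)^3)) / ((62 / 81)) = 103680 / 31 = 3344.52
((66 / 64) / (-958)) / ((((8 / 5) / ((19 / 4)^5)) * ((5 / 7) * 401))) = -571978869 / 100704714752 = -0.01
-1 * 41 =-41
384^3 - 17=56623087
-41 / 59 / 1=-41 / 59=-0.69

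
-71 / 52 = -1.37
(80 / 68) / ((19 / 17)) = 20 / 19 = 1.05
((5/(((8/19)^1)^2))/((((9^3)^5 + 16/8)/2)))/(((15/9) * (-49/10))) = -5415/161418647562206384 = -0.00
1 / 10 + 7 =71 / 10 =7.10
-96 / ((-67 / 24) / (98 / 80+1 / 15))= 2976 / 67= 44.42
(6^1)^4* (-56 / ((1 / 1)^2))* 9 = -653184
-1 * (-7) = 7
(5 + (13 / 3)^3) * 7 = 604.59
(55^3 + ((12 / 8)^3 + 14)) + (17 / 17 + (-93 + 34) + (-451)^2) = 2957883 / 8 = 369735.38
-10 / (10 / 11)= -11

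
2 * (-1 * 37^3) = -101306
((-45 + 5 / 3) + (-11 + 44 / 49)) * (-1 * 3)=7855 / 49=160.31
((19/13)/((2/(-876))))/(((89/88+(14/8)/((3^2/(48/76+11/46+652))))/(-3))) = 15.01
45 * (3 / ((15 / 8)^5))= 32768 / 5625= 5.83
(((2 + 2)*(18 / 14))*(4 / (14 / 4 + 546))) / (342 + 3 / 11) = 1056 / 9654715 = 0.00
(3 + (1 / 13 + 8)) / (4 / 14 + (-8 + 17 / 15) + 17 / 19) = -17955 / 9217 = -1.95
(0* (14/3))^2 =0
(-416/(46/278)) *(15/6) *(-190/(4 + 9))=2112800/23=91860.87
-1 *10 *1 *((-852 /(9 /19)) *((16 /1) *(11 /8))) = 1187120 /3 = 395706.67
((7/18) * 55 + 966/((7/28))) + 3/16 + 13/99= 6154961/1584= 3885.71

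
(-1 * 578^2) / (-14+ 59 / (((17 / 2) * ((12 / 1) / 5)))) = 34076568 / 1133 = 30076.41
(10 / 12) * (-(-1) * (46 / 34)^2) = 2645 / 1734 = 1.53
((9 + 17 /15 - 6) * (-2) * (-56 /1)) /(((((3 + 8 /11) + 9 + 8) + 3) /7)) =534688 /3915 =136.57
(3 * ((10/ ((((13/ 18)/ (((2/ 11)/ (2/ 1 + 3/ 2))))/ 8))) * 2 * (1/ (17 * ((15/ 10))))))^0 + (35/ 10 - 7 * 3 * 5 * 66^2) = -457375.50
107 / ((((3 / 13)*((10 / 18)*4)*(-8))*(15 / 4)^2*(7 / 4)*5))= -2782 / 13125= -0.21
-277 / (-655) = 277 / 655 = 0.42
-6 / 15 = -2 / 5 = -0.40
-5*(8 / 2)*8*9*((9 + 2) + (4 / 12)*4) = -17760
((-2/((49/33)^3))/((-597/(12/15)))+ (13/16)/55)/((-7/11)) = -64244879/2622160912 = -0.02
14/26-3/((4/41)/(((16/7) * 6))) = -38327/91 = -421.18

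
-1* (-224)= 224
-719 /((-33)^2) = -719 /1089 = -0.66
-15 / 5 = -3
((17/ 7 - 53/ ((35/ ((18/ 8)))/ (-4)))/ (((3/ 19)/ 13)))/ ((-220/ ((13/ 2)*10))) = -902291/ 2310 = -390.60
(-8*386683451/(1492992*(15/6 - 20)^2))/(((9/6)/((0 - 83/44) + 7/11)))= 7891499/1399680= 5.64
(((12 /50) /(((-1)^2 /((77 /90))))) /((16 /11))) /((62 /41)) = 34727 /372000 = 0.09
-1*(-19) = 19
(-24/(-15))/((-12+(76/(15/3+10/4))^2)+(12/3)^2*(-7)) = -90/1199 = -0.08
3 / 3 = 1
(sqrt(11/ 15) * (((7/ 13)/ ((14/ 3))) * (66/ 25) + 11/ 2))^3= 590817160087 * sqrt(165)/ 61790625000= 122.82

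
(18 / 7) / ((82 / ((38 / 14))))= 171 / 2009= 0.09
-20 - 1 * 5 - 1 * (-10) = -15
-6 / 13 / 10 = -3 / 65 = -0.05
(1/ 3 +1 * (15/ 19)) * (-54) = -1152/ 19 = -60.63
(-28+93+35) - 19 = 81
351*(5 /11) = 1755 /11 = 159.55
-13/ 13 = -1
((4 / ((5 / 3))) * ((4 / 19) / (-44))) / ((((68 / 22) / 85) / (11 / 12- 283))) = 3385 / 38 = 89.08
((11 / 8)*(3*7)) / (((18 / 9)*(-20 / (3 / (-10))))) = 693 / 3200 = 0.22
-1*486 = -486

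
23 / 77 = 0.30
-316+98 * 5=174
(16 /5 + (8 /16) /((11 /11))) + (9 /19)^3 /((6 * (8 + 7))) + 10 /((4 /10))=984307 /34295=28.70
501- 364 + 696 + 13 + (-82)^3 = -550522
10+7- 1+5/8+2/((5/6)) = 19.02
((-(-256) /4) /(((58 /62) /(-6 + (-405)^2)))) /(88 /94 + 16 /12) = 716927049 /145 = 4944324.48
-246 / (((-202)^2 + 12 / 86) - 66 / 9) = -15867 / 2631394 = -0.01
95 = 95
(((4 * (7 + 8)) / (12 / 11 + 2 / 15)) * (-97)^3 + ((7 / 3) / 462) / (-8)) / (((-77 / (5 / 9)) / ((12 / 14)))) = 35780432292505 / 129347064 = 276623.46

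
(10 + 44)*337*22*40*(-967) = -15485770080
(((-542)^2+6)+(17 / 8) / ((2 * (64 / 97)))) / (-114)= -100274043 / 38912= -2576.94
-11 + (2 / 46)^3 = -133836 / 12167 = -11.00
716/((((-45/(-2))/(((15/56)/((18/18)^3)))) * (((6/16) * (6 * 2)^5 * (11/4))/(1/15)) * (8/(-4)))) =-179/161663040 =-0.00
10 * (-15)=-150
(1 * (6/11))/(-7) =-0.08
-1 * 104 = -104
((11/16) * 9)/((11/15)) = 135/16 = 8.44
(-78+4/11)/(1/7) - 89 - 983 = -1615.45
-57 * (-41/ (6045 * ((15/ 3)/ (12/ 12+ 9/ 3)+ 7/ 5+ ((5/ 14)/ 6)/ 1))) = 0.14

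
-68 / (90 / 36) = -27.20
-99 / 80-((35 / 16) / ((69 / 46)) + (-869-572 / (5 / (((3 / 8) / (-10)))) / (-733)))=762006293 / 879600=866.31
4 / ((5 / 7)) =28 / 5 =5.60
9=9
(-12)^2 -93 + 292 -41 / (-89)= 30568 / 89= 343.46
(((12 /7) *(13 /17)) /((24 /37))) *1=2.02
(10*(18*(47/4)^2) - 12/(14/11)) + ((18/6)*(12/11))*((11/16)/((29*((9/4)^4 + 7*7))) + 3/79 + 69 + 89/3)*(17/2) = 371909256179787/13481022940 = 27587.61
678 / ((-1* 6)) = -113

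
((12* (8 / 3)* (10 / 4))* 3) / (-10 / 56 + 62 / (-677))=-1516480 / 1707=-888.39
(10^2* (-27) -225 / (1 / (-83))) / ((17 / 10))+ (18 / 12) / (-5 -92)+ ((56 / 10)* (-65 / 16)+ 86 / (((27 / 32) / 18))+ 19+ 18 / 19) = 4221754771 / 375972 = 11228.91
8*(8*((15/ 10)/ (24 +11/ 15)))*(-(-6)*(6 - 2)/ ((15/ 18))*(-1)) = -41472/ 371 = -111.78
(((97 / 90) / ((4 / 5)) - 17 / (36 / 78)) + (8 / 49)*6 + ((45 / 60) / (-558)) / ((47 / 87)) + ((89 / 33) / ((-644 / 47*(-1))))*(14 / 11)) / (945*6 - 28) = -9424673459 / 1552140648828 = -0.01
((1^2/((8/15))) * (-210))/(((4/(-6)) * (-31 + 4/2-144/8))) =-4725/376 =-12.57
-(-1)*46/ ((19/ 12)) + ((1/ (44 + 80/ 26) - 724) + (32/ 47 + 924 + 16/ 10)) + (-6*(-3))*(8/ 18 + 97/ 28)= 5771162701/ 19128060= 301.71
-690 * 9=-6210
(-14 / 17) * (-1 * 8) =112 / 17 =6.59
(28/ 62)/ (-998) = -7/ 15469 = -0.00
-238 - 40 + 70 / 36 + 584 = 5543 / 18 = 307.94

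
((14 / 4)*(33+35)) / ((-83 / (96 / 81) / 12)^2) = 3899392 / 558009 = 6.99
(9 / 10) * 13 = 117 / 10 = 11.70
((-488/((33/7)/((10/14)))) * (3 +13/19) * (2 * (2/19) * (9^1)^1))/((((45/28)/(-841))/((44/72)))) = 1608799360/9747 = 165055.85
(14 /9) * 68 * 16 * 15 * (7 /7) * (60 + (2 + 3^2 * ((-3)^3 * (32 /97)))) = -461147.49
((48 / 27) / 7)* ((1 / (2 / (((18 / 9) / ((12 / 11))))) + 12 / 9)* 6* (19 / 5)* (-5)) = -65.14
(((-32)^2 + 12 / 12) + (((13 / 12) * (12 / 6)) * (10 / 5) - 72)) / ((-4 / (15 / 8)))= -448.75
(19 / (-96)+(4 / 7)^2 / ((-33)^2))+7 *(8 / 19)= 89211533 / 32443488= 2.75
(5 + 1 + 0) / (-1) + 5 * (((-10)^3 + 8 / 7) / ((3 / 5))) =-174926 / 21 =-8329.81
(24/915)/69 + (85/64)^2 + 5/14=1280081051/603402240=2.12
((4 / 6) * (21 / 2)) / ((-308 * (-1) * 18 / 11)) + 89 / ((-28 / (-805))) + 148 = 194887 / 72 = 2706.76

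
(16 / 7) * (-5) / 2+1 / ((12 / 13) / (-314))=-14527 / 42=-345.88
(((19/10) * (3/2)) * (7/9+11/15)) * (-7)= -2261/75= -30.15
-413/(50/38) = -313.88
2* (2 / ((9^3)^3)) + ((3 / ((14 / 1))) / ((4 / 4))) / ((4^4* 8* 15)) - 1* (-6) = 333243995812169 / 55540601303040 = 6.00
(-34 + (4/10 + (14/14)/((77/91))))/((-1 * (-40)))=-1783/2200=-0.81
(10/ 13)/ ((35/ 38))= 76/ 91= 0.84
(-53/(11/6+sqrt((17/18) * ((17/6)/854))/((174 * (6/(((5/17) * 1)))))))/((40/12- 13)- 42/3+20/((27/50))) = -263732524558272/121975524684767+44818920 * sqrt(2562)/121975524684767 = -2.16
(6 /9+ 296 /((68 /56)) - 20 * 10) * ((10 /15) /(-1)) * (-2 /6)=9.87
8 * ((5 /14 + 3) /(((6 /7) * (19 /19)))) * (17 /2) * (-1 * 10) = -7990 /3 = -2663.33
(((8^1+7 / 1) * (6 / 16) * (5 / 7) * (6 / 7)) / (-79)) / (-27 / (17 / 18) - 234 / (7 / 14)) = 0.00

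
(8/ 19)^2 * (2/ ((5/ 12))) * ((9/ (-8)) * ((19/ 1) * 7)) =-12096/ 95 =-127.33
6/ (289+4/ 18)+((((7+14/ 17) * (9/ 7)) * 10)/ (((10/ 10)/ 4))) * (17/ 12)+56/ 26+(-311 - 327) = -2227466/ 33839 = -65.83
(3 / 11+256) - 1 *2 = 2797 / 11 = 254.27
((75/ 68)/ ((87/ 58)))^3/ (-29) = -15625/ 1139816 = -0.01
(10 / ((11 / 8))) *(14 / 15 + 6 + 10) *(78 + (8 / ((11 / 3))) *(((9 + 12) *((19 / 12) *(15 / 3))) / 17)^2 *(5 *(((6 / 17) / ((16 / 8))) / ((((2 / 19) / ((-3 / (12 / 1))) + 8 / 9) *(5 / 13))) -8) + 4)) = -469323892313 / 594473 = -789478.90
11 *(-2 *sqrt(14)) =-22 *sqrt(14) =-82.32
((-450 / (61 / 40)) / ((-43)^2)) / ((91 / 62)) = -1116000 / 10263799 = -0.11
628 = 628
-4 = -4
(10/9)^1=10/9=1.11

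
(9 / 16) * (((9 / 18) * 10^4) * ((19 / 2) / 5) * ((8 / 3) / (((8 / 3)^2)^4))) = 46747125 / 8388608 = 5.57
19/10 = 1.90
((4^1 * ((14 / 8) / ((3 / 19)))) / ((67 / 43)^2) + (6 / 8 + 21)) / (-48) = -2155297 / 2585664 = -0.83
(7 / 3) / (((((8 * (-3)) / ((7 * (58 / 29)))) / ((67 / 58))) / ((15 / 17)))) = -16415 / 11832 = -1.39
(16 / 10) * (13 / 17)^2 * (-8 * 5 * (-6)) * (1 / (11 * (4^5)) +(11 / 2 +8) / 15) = 25701351 / 127160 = 202.12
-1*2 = -2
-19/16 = -1.19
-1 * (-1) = 1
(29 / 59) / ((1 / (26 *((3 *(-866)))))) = -1958892 / 59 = -33201.56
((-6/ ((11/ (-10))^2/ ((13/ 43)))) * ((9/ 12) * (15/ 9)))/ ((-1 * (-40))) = -975/ 20812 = -0.05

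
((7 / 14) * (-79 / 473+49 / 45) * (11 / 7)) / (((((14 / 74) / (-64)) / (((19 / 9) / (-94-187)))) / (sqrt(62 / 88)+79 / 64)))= 220708256 * sqrt(341) / 2637658485+544873507 / 239787135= 3.82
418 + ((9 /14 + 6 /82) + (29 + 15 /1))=265599 /574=462.72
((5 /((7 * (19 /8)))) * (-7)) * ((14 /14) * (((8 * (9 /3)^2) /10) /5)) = -288 /95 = -3.03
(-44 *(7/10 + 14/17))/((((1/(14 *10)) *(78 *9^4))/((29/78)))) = -1156694/169647777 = -0.01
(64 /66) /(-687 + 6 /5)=-160 /113157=-0.00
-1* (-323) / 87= 323 / 87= 3.71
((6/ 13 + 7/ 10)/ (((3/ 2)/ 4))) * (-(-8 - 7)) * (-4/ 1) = -2416/ 13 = -185.85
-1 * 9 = -9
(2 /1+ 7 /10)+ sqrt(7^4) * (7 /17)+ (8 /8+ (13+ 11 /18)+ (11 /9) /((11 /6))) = 29188 /765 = 38.15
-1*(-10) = 10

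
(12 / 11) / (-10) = -6 / 55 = -0.11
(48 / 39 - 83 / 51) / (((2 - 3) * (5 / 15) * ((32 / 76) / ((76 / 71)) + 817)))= 0.00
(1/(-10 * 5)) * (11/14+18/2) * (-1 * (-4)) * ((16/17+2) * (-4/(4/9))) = 2466/119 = 20.72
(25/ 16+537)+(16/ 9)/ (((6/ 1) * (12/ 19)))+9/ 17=11887609/ 22032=539.56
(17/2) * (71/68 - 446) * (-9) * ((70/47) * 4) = 9530955/47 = 202786.28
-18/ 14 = -9/ 7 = -1.29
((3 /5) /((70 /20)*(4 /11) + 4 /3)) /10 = 99 /4300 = 0.02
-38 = -38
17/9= 1.89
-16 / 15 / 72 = -2 / 135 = -0.01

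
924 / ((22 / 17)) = 714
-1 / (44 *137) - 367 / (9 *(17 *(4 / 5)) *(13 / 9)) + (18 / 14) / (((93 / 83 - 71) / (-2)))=-13786461341 / 6760854100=-2.04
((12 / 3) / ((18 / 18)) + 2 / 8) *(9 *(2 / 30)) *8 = 102 / 5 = 20.40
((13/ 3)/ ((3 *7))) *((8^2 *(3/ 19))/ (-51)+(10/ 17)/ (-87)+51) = 18556109/ 1770363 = 10.48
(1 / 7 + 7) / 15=0.48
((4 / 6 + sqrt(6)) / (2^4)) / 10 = 1 / 240 + sqrt(6) / 160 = 0.02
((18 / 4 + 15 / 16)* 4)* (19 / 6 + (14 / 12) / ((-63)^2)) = 156223 / 2268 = 68.88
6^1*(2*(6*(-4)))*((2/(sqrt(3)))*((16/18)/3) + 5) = -1538.53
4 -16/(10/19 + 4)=20/43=0.47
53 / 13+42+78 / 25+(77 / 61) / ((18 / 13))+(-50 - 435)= -155191003 / 356850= -434.89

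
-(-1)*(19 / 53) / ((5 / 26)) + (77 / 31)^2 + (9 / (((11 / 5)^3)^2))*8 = 3910968434559 / 451154582065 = 8.67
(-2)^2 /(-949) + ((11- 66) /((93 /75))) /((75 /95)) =-4958897 /88257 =-56.19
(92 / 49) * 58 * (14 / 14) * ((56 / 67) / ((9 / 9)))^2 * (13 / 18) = 2219776 / 40401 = 54.94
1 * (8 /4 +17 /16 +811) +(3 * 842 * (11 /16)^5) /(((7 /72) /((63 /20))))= 17543008453 /1310720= 13384.25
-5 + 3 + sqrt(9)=1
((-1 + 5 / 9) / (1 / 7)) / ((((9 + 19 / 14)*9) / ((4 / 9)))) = -1568 / 105705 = -0.01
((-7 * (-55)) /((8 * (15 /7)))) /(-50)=-539 /1200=-0.45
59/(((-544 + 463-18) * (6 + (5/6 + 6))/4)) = -472/2541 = -0.19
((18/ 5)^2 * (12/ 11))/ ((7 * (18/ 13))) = 1.46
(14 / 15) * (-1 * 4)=-56 / 15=-3.73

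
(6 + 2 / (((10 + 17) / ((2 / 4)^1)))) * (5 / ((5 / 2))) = 326 / 27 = 12.07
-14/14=-1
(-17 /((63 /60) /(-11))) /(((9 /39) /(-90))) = -486200 /7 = -69457.14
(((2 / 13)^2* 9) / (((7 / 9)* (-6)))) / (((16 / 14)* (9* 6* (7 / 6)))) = -3 / 4732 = -0.00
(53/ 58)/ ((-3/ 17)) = -901/ 174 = -5.18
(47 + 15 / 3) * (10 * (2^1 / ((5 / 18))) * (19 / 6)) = 11856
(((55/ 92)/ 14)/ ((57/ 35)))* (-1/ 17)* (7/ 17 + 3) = -7975/ 1515516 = -0.01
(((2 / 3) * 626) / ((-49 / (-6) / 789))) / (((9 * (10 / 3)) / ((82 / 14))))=13500316 / 1715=7871.90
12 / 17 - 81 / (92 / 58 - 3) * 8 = 319956 / 697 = 459.05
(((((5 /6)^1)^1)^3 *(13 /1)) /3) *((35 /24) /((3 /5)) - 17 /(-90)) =306475 /46656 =6.57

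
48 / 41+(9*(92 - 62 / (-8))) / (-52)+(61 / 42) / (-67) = -193366633 / 11998896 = -16.12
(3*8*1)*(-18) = -432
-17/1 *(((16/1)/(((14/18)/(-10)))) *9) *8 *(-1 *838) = -1477025280/7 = -211003611.43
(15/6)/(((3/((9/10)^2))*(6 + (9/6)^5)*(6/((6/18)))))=2/725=0.00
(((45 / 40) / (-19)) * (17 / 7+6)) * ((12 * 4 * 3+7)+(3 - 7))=-73.36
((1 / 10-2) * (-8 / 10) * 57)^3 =10161910296 / 15625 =650362.26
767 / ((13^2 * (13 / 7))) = 413 / 169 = 2.44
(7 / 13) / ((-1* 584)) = -7 / 7592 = -0.00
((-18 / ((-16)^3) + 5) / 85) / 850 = 10249 / 147968000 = 0.00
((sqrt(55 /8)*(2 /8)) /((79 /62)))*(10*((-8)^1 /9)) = -310*sqrt(110) /711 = -4.57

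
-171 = -171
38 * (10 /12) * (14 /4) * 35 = 23275 /6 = 3879.17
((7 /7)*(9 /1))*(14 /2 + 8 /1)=135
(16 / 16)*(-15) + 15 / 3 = -10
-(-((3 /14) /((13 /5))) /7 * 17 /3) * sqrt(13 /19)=85 * sqrt(247) /24206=0.06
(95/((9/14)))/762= 0.19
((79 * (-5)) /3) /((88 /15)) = -1975 /88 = -22.44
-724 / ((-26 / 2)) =724 / 13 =55.69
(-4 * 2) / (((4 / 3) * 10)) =-3 / 5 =-0.60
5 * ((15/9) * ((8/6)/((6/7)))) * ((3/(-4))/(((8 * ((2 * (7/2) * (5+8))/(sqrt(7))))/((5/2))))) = -125 * sqrt(7)/3744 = -0.09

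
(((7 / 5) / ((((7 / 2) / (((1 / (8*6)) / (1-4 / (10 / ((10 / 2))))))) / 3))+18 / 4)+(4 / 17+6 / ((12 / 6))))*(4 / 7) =749 / 170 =4.41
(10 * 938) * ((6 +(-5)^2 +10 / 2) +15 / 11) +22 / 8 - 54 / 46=354678155 / 1012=350472.49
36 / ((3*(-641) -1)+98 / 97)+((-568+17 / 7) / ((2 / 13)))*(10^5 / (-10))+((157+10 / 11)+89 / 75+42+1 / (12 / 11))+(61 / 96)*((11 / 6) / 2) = 1520670477925500911 / 41364892800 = 36762345.43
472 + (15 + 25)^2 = 2072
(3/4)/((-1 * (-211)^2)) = -3/178084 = -0.00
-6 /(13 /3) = -18 /13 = -1.38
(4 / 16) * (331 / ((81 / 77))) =25487 / 324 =78.66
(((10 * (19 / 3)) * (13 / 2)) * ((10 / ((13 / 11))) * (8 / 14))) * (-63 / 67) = -1871.64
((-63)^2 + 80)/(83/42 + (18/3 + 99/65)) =11053770/25933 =426.24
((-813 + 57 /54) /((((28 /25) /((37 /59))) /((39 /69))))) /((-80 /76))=667832425 /2735712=244.12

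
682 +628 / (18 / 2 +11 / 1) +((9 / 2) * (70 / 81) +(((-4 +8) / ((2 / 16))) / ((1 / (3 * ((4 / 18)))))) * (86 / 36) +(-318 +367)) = 110329 / 135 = 817.25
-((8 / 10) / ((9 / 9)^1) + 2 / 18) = -0.91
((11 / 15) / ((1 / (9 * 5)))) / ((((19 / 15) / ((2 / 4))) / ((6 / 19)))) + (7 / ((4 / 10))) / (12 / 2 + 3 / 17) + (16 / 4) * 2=32375 / 2166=14.95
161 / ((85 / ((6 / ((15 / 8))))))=2576 / 425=6.06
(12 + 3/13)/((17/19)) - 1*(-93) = 23574/221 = 106.67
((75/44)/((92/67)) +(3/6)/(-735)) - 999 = -2968613369/2975280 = -997.76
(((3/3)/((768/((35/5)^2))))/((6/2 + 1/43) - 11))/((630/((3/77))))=-43/86929920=-0.00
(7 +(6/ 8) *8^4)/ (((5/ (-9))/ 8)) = -221688/ 5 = -44337.60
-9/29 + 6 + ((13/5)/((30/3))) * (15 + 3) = 7518/725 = 10.37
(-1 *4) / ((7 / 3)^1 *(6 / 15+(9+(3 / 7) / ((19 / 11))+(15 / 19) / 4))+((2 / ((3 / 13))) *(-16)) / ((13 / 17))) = 0.03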